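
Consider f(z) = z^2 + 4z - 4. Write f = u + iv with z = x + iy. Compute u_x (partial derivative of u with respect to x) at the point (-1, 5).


Step 1: f(z) = (x+iy)^2 + 4(x+iy) - 4
Step 2: u = (x^2 - y^2) + 4x - 4
Step 3: u_x = 2x + 4
Step 4: At (-1, 5): u_x = -2 + 4 = 2

2


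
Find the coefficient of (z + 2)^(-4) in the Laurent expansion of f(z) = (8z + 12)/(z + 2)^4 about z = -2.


Step 1: Write the numerator in powers of (z + 2): 8z + 12 = 8(z + 2) + (8*(-2) + 12) = 8(z + 2) - 4
Step 2: Divide by (z + 2)^4: f(z) = -4(z + 2)^(-4) + 8(z + 2)^(-3)
Step 3: This finite sum is the Laurent series of f about z = -2.
Step 4: Coefficient of (z + 2)^(-4) = 8*(-2) + 12 = -4

-4


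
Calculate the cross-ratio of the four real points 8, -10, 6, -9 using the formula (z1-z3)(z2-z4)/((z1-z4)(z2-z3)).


Step 1: (z1-z3)(z2-z4) = 2 * (-1) = -2
Step 2: (z1-z4)(z2-z3) = 17 * (-16) = -272
Step 3: Cross-ratio = 2/272 = 1/136

1/136


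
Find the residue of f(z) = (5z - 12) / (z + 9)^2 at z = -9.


Step 1: Pole of order 2 at z = -9
Step 2: Res = lim d/dz [(z + 9)^2 * f(z)] as z -> -9
Step 3: (z + 9)^2 * f(z) = 5z - 12
Step 4: d/dz[5z - 12] = 5

5


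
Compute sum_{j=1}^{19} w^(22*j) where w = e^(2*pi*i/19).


Step 1: The sum sum_{j=1}^{n} w^(k*j) equals n if n | k, else 0.
Step 2: Here n = 19, k = 22
Step 3: Does n divide k? 19 | 22 -> False
Step 4: Sum = 0

0


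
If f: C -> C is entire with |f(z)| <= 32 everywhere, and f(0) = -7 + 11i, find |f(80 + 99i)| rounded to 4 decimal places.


Step 1: By Liouville's theorem, a bounded entire function is constant.
Step 2: f(z) = f(0) = -7 + 11i for all z.
Step 3: |f(w)| = |-7 + 11i| = sqrt(49 + 121)
Step 4: = 13.0384

13.0384


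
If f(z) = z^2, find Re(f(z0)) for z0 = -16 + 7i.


Step 1: z0 = -16 + 7i
Step 2: z0^2 = (-16)^2 - 7^2 - 224i
Step 3: real part = 256 - 49 = 207

207


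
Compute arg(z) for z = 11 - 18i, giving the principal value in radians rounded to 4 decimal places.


Step 1: z = 11 - 18i
Step 2: arg(z) = atan2(-18, 11)
Step 3: arg(z) = -1.0222

-1.0222


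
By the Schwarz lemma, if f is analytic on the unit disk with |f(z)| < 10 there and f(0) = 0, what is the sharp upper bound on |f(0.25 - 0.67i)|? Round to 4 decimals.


Step 1: g = f/10 maps D -> D with g(0) = 0, so by the Schwarz lemma |g(z)| <= |z|, i.e. |f(z)| <= 10|z|; this is sharp (f(z) = 10z).
Step 2: |z0|^2 = 0.25^2 + (-0.67)^2 = 0.5114
Step 3: |z0| = sqrt(0.5114) = 0.715122
Step 4: Best bound = 10 * |z0| = 10 * 0.715122 = 7.1512

7.1512


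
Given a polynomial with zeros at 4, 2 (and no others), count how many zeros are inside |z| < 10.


Step 1: Check each root:
  z = 4: |4| = 4 < 10
  z = 2: |2| = 2 < 10
Step 2: Count = 2

2


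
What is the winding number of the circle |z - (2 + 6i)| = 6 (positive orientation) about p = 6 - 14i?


Step 1: Center c = (2, 6), radius = 6
Step 2: |p - c|^2 = 4^2 + (-20)^2 = 416
Step 3: r^2 = 36
Step 4: |p-c| > r so winding number = 0

0


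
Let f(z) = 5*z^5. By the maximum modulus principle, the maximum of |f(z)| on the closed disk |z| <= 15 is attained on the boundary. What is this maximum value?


Step 1: On |z| = 15, |f(z)| = 5 * |z|^5 = 5 * 15^5
Step 2: By maximum modulus principle, maximum is on boundary.
Step 3: Maximum = 5 * 759375 = 3796875

3796875


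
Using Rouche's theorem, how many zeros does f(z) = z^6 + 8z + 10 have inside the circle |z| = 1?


Step 1: On |z| = 1 the three terms have sizes |z^6| = 1^6 = 1, |8z| = 8*1 = 8, |10| = 10
Step 2: The dominant term is g(z) = 10; let h(z) = z^6 + 8z so f = g + h
Step 3: On |z| = 1: |g| = 10 and |h| <= 1 + 8 = 9
Step 4: Since 10 > 9, |h| < |g| on |z| = 1, so by Rouche f has the same number of zeros as g inside |z| < 1
Step 5: g(z) = 10 is a nonzero constant with no zeros inside |z| < 1. Answer = 0

0


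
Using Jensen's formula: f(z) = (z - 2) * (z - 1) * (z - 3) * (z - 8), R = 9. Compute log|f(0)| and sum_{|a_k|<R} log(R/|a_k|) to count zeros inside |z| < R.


Jensen's formula: (1/2pi)*integral log|f(Re^it)|dt = log|f(0)| + sum_{|a_k|<R} log(R/|a_k|)
Step 1: f(0) = (-2) * (-1) * (-3) * (-8) = 48
Step 2: log|f(0)| = log|2| + log|1| + log|3| + log|8| = 3.8712
Step 3: Zeros inside |z| < 9: 2, 1, 3, 8
Step 4: Jensen sum = log(9/2) + log(9/1) + log(9/3) + log(9/8) = 4.9177
Step 5: n(R) = number of terms in the Jensen sum = count of zeros inside |z| < 9 = 4

4


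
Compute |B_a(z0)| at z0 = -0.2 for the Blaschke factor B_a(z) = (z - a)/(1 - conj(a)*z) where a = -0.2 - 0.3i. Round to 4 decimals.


Step 1: Numerator z0 - a = -0.2 - (-0.2 - 0.3i) = 0 + 0.3i
Step 2: Denominator 1 - conj(a)*z0 = 1 - (-0.2 + 0.3i)*(-0.2) = 0.96 + 0.06i
Step 3: |z0 - a|^2 = 0^2 + 0.3^2 = 0.09; |1 - conj(a)*z0|^2 = 0.96^2 + 0.06^2 = 0.9252
Step 4: |B_a(-0.2)| = sqrt(0.09 / 0.9252) = sqrt(0.097276)
Step 5: = 0.3119

0.3119


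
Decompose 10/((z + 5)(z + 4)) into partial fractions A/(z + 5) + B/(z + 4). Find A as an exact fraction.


Step 1: Multiply both sides by (z + 5) and set z = -5
Step 2: A = 10 / (-5 + 4)
Step 3: A = 10 / (-1)
Step 4: A = -10

-10


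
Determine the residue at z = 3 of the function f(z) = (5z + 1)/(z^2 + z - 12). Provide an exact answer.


Step 1: Q(z) = z^2 + z - 12 = (z - 3)(z + 4)
Step 2: Q'(z) = 2z + 1
Step 3: Q'(3) = 7, P(3) = 16
Step 4: Res = P(3)/Q'(3) = 16/7 = 16/7

16/7


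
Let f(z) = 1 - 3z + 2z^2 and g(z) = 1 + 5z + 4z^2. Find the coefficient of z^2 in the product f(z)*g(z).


Step 1: z^2 term in f*g comes from: (1)*(4z^2) + (-3z)*(5z) + (2z^2)*(1)
Step 2: = 4 - 15 + 2
Step 3: = -9

-9


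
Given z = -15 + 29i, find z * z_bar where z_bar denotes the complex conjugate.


Step 1: conj(z) = -15 - 29i
Step 2: z * conj(z) = (-15)^2 + 29^2
Step 3: = 225 + 841 = 1066

1066


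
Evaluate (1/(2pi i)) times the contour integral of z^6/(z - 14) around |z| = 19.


Step 1: f(z) = z^6, a = 14 is inside |z| = 19
Step 2: By Cauchy integral formula: (1/(2pi*i)) * integral = f(a)
Step 3: f(14) = 14^6 = 7529536

7529536


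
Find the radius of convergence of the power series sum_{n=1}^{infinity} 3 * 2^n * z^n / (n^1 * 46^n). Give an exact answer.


Step 1: General term a_n = 3 * 2^n / (n^1 * 46^n)
Step 2: By the root test, |a_n|^(1/n) = 3^(1/n) * 2 / (n^(1/n) * 46) -> 2/46 as n -> infinity (since 3^(1/n) -> 1 and n^(1/n) -> 1)
Step 3: R = 1/lim|a_n|^(1/n) = 46/2 = 23

23


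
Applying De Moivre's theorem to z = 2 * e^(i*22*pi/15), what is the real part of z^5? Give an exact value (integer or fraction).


Step 1: By De Moivre's theorem, z^5 = 2^5 * e^(i*5*22*pi/15) = 32 * (cos(22*pi/3) + i*sin(22*pi/3))
Step 2: |z|^5 = 2^5 = 32
Step 3: Reduce the angle mod 2*pi: 22*pi/3 - 6*pi = 4*pi/3
Step 4: cos(4*pi/3) = -1/2
Step 5: Re(z^5) = 32 * (-1/2) = -16

-16


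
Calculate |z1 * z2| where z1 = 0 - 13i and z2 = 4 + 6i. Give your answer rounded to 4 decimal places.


Step 1: |z1| = sqrt(0^2 + (-13)^2) = sqrt(169)
Step 2: |z2| = sqrt(4^2 + 6^2) = sqrt(52)
Step 3: |z1*z2| = |z1|*|z2| = sqrt(169) * sqrt(52) = sqrt(169 * 52) = sqrt(8788)
Step 4: = 93.7443

93.7443


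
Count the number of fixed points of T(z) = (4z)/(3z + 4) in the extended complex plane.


Step 1: Fixed points satisfy T(z) = z
Step 2: 3z^2 = 0
Step 3: Discriminant = 0^2 - 4*3*0 = 0
Step 4: Number of fixed points = 1

1


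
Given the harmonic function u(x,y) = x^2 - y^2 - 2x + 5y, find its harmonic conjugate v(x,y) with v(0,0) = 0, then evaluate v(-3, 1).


Step 1: v_x = -u_y = 2y - 5
Step 2: v_y = u_x = 2x - 2
Step 3: v = 2xy - 5x - 2y + C
Step 4: v(0,0) = 0 => C = 0
Step 5: v(-3, 1) = 7

7


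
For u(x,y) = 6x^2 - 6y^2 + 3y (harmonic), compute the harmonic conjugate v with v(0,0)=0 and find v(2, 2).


Step 1: v_x = -u_y = 12y - 3
Step 2: v_y = u_x = 12x + 0
Step 3: v = 12xy - 3x + C
Step 4: v(0,0) = 0 => C = 0
Step 5: v(2, 2) = 42

42


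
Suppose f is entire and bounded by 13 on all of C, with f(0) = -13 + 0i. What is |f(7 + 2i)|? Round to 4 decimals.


Step 1: By Liouville's theorem, a bounded entire function is constant.
Step 2: f(z) = f(0) = -13 + 0i for all z.
Step 3: |f(w)| = |-13 + 0i| = sqrt(169 + 0)
Step 4: = 13.0

13.0


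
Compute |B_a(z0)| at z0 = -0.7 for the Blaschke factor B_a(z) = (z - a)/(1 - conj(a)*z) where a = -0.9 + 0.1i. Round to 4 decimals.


Step 1: Numerator z0 - a = -0.7 - (-0.9 + 0.1i) = 0.2 - 0.1i
Step 2: Denominator 1 - conj(a)*z0 = 1 - (-0.9 - 0.1i)*(-0.7) = 0.37 - 0.07i
Step 3: |z0 - a|^2 = 0.2^2 + (-0.1)^2 = 0.05; |1 - conj(a)*z0|^2 = 0.37^2 + (-0.07)^2 = 0.1418
Step 4: |B_a(-0.7)| = sqrt(0.05 / 0.1418) = sqrt(0.352609)
Step 5: = 0.5938

0.5938


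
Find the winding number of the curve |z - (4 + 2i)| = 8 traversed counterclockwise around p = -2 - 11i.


Step 1: Center c = (4, 2), radius = 8
Step 2: |p - c|^2 = (-6)^2 + (-13)^2 = 205
Step 3: r^2 = 64
Step 4: |p-c| > r so winding number = 0

0


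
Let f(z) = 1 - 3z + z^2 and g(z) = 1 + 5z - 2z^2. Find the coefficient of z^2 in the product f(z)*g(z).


Step 1: z^2 term in f*g comes from: (1)*(-2z^2) + (-3z)*(5z) + (z^2)*(1)
Step 2: = -2 - 15 + 1
Step 3: = -16

-16


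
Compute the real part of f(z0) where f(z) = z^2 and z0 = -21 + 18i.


Step 1: z0 = -21 + 18i
Step 2: z0^2 = (-21)^2 - 18^2 - 756i
Step 3: real part = 441 - 324 = 117

117


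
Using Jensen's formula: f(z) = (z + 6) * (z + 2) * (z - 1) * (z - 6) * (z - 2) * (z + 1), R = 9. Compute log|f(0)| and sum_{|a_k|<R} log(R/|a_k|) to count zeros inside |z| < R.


Jensen's formula: (1/2pi)*integral log|f(Re^it)|dt = log|f(0)| + sum_{|a_k|<R} log(R/|a_k|)
Step 1: f(0) = 6 * 2 * (-1) * (-6) * (-2) * 1 = -144
Step 2: log|f(0)| = log|-6| + log|-2| + log|1| + log|6| + log|2| + log|-1| = 4.9698
Step 3: Zeros inside |z| < 9: -6, -2, 1, 6, 2, -1
Step 4: Jensen sum = log(9/6) + log(9/2) + log(9/1) + log(9/6) + log(9/2) + log(9/1) = 8.2135
Step 5: n(R) = number of terms in the Jensen sum = count of zeros inside |z| < 9 = 6

6


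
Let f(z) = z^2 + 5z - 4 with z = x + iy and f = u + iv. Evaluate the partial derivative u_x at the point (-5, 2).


Step 1: f(z) = (x+iy)^2 + 5(x+iy) - 4
Step 2: u = (x^2 - y^2) + 5x - 4
Step 3: u_x = 2x + 5
Step 4: At (-5, 2): u_x = -10 + 5 = -5

-5


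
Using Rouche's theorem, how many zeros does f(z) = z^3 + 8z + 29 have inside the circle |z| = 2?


Step 1: On |z| = 2 the three terms have sizes |z^3| = 2^3 = 8, |8z| = 8*2 = 16, |29| = 29
Step 2: The dominant term is g(z) = 29; let h(z) = z^3 + 8z so f = g + h
Step 3: On |z| = 2: |g| = 29 and |h| <= 8 + 16 = 24
Step 4: Since 29 > 24, |h| < |g| on |z| = 2, so by Rouche f has the same number of zeros as g inside |z| < 2
Step 5: g(z) = 29 is a nonzero constant with no zeros inside |z| < 2. Answer = 0

0


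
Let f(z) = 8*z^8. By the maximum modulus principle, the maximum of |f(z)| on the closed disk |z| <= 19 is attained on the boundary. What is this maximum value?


Step 1: On |z| = 19, |f(z)| = 8 * |z|^8 = 8 * 19^8
Step 2: By maximum modulus principle, maximum is on boundary.
Step 3: Maximum = 8 * 16983563041 = 135868504328

135868504328


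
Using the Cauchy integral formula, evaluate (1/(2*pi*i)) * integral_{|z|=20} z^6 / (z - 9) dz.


Step 1: f(z) = z^6, a = 9 is inside |z| = 20
Step 2: By Cauchy integral formula: (1/(2pi*i)) * integral = f(a)
Step 3: f(9) = 9^6 = 531441

531441


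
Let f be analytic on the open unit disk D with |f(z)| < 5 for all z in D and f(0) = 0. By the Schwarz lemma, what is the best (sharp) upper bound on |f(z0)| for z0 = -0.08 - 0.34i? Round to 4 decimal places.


Step 1: g = f/5 maps D -> D with g(0) = 0, so by the Schwarz lemma |g(z)| <= |z|, i.e. |f(z)| <= 5|z|; this is sharp (f(z) = 5z).
Step 2: |z0|^2 = (-0.08)^2 + (-0.34)^2 = 0.122
Step 3: |z0| = sqrt(0.122) = 0.349285
Step 4: Best bound = 5 * |z0| = 5 * 0.349285 = 1.7464

1.7464


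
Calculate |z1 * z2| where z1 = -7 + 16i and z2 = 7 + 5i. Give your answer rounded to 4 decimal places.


Step 1: |z1| = sqrt((-7)^2 + 16^2) = sqrt(305)
Step 2: |z2| = sqrt(7^2 + 5^2) = sqrt(74)
Step 3: |z1*z2| = |z1|*|z2| = sqrt(305) * sqrt(74) = sqrt(305 * 74) = sqrt(22570)
Step 4: = 150.2332

150.2332


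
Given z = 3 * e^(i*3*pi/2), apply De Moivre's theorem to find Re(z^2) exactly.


Step 1: By De Moivre's theorem, z^2 = 3^2 * e^(i*2*3*pi/2) = 9 * (cos(3*pi) + i*sin(3*pi))
Step 2: |z|^2 = 3^2 = 9
Step 3: Reduce the angle mod 2*pi: 3*pi - 2*pi = pi
Step 4: cos(pi) = -1
Step 5: Re(z^2) = 9 * (-1) = -9

-9


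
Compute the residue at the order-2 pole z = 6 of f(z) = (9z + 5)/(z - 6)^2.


Step 1: Pole of order 2 at z = 6
Step 2: Res = lim d/dz [(z - 6)^2 * f(z)] as z -> 6
Step 3: (z - 6)^2 * f(z) = 9z + 5
Step 4: d/dz[9z + 5] = 9

9


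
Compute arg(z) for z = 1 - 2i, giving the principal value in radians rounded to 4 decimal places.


Step 1: z = 1 - 2i
Step 2: arg(z) = atan2(-2, 1)
Step 3: arg(z) = -1.1071

-1.1071


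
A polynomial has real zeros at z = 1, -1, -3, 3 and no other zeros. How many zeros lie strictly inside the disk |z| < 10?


Step 1: Check each root:
  z = 1: |1| = 1 < 10
  z = -1: |-1| = 1 < 10
  z = -3: |-3| = 3 < 10
  z = 3: |3| = 3 < 10
Step 2: Count = 4

4


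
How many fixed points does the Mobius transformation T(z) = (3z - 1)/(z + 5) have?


Step 1: Fixed points satisfy T(z) = z
Step 2: z^2 + 2z + 1 = 0
Step 3: Discriminant = 2^2 - 4*1*1 = 0
Step 4: Number of fixed points = 1

1


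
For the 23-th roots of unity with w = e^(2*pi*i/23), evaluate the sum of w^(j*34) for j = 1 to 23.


Step 1: The sum sum_{j=1}^{n} w^(k*j) equals n if n | k, else 0.
Step 2: Here n = 23, k = 34
Step 3: Does n divide k? 23 | 34 -> False
Step 4: Sum = 0

0


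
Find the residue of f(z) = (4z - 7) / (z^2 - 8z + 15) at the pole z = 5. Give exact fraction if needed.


Step 1: Q(z) = z^2 - 8z + 15 = (z - 5)(z - 3)
Step 2: Q'(z) = 2z - 8
Step 3: Q'(5) = 2, P(5) = 13
Step 4: Res = P(5)/Q'(5) = 13/2 = 13/2

13/2


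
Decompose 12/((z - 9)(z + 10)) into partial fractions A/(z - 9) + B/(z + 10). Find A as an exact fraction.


Step 1: Multiply both sides by (z - 9) and set z = 9
Step 2: A = 12 / (9 + 10)
Step 3: A = 12 / 19
Step 4: A = 12/19

12/19


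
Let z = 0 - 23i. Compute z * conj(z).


Step 1: conj(z) = 0 + 23i
Step 2: z * conj(z) = 0^2 + (-23)^2
Step 3: = 0 + 529 = 529

529


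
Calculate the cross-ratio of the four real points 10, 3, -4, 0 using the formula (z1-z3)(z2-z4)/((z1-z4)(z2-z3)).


Step 1: (z1-z3)(z2-z4) = 14 * 3 = 42
Step 2: (z1-z4)(z2-z3) = 10 * 7 = 70
Step 3: Cross-ratio = 42/70 = 3/5

3/5


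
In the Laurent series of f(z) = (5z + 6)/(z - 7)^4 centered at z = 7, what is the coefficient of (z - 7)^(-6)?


Step 1: Write the numerator in powers of (z - 7): 5z + 6 = 5(z - 7) + (5*7 + 6) = 5(z - 7) + 41
Step 2: Divide by (z - 7)^4: f(z) = 41(z - 7)^(-4) + 5(z - 7)^(-3)
Step 3: This finite sum is the Laurent series of f about z = 7.
Step 4: Only the powers -4 and -3 appear, so the coefficient of (z - 7)^(-6) = 0

0


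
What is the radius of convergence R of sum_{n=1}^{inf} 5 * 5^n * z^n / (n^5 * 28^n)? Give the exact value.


Step 1: General term a_n = 5 * 5^n / (n^5 * 28^n)
Step 2: By the root test, |a_n|^(1/n) = 5^(1/n) * 5 / (n^(5/n) * 28) -> 5/28 as n -> infinity (since 5^(1/n) -> 1 and n^(5/n) -> 1)
Step 3: R = 1/lim|a_n|^(1/n) = 28/5

28/5


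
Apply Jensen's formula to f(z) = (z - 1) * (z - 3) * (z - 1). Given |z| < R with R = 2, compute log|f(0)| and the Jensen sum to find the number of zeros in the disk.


Jensen's formula: (1/2pi)*integral log|f(Re^it)|dt = log|f(0)| + sum_{|a_k|<R} log(R/|a_k|)
Step 1: f(0) = (-1) * (-3) * (-1) = -3
Step 2: log|f(0)| = log|1| + log|3| + log|1| = 1.0986
Step 3: Zeros inside |z| < 2: 1, 1
Step 4: Jensen sum = log(2/1) + log(2/1) = 1.3863
Step 5: n(R) = number of terms in the Jensen sum = count of zeros inside |z| < 2 = 2

2


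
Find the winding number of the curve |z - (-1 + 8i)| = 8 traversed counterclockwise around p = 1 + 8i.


Step 1: Center c = (-1, 8), radius = 8
Step 2: |p - c|^2 = 2^2 + 0^2 = 4
Step 3: r^2 = 64
Step 4: |p-c| < r so winding number = 1

1


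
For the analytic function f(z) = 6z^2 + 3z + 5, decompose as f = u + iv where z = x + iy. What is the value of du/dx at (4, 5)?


Step 1: f(z) = 6(x+iy)^2 + 3(x+iy) + 5
Step 2: u = 6(x^2 - y^2) + 3x + 5
Step 3: u_x = 12x + 3
Step 4: At (4, 5): u_x = 48 + 3 = 51

51


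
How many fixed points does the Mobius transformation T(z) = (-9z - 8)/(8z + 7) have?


Step 1: Fixed points satisfy T(z) = z
Step 2: 8z^2 + 16z + 8 = 0
Step 3: Discriminant = 16^2 - 4*8*8 = 0
Step 4: Number of fixed points = 1

1


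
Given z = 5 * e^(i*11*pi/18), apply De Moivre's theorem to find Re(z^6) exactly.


Step 1: By De Moivre's theorem, z^6 = 5^6 * e^(i*6*11*pi/18) = 15625 * (cos(11*pi/3) + i*sin(11*pi/3))
Step 2: |z|^6 = 5^6 = 15625
Step 3: Reduce the angle mod 2*pi: 11*pi/3 - 2*pi = 5*pi/3
Step 4: cos(5*pi/3) = 1/2
Step 5: Re(z^6) = 15625 * 1/2 = 15625/2

15625/2


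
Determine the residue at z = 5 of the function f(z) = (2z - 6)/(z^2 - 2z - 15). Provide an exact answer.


Step 1: Q(z) = z^2 - 2z - 15 = (z - 5)(z + 3)
Step 2: Q'(z) = 2z - 2
Step 3: Q'(5) = 8, P(5) = 4
Step 4: Res = P(5)/Q'(5) = 4/8 = 1/2

1/2


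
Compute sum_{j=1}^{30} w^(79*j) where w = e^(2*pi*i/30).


Step 1: The sum sum_{j=1}^{n} w^(k*j) equals n if n | k, else 0.
Step 2: Here n = 30, k = 79
Step 3: Does n divide k? 30 | 79 -> False
Step 4: Sum = 0

0


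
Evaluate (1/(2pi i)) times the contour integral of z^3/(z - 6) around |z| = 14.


Step 1: f(z) = z^3, a = 6 is inside |z| = 14
Step 2: By Cauchy integral formula: (1/(2pi*i)) * integral = f(a)
Step 3: f(6) = 6^3 = 216

216


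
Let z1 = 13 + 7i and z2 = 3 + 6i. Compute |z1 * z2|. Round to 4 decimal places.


Step 1: |z1| = sqrt(13^2 + 7^2) = sqrt(218)
Step 2: |z2| = sqrt(3^2 + 6^2) = sqrt(45)
Step 3: |z1*z2| = |z1|*|z2| = sqrt(218) * sqrt(45) = sqrt(218 * 45) = sqrt(9810)
Step 4: = 99.0454

99.0454


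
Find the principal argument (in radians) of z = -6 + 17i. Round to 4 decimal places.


Step 1: z = -6 + 17i
Step 2: arg(z) = atan2(17, -6)
Step 3: arg(z) = 1.9101

1.9101


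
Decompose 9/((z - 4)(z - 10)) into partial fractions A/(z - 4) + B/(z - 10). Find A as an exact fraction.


Step 1: Multiply both sides by (z - 4) and set z = 4
Step 2: A = 9 / (4 - 10)
Step 3: A = 9 / (-6)
Step 4: A = -3/2

-3/2


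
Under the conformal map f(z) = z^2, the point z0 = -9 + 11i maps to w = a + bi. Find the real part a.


Step 1: z0 = -9 + 11i
Step 2: z0^2 = (-9)^2 - 11^2 - 198i
Step 3: real part = 81 - 121 = -40

-40


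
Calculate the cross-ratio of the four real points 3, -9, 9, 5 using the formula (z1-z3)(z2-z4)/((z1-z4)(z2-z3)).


Step 1: (z1-z3)(z2-z4) = (-6) * (-14) = 84
Step 2: (z1-z4)(z2-z3) = (-2) * (-18) = 36
Step 3: Cross-ratio = 84/36 = 7/3

7/3


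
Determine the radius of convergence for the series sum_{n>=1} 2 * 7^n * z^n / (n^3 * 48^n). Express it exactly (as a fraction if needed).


Step 1: General term a_n = 2 * 7^n / (n^3 * 48^n)
Step 2: By the root test, |a_n|^(1/n) = 2^(1/n) * 7 / (n^(3/n) * 48) -> 7/48 as n -> infinity (since 2^(1/n) -> 1 and n^(3/n) -> 1)
Step 3: R = 1/lim|a_n|^(1/n) = 48/7

48/7


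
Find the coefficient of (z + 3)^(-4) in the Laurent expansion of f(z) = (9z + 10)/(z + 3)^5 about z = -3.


Step 1: Write the numerator in powers of (z + 3): 9z + 10 = 9(z + 3) + (9*(-3) + 10) = 9(z + 3) - 17
Step 2: Divide by (z + 3)^5: f(z) = -17(z + 3)^(-5) + 9(z + 3)^(-4)
Step 3: This finite sum is the Laurent series of f about z = -3.
Step 4: Coefficient of (z + 3)^(-4) = coefficient of (z + 3) in the re-centred numerator = 9

9


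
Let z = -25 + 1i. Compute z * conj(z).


Step 1: conj(z) = -25 - 1i
Step 2: z * conj(z) = (-25)^2 + 1^2
Step 3: = 625 + 1 = 626

626


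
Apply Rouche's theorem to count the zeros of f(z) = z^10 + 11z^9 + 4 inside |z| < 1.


Step 1: On |z| = 1 the three terms have sizes |z^10| = 1^10 = 1, |11z^9| = 11*1^9 = 11, |4| = 4
Step 2: The dominant term is g(z) = 11z^9; let h(z) = z^10 + 4 so f = g + h
Step 3: On |z| = 1: |g| = 11 and |h| <= 1 + 4 = 5
Step 4: Since 11 > 5, |h| < |g| on |z| = 1, so by Rouche f has the same number of zeros as g inside |z| < 1
Step 5: g(z) = 11z^9 has 9 zeros (at the origin, multiplicity 9) inside |z| < 1. Answer = 9

9


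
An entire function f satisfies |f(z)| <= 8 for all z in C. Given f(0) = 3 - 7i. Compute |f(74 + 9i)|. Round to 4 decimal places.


Step 1: By Liouville's theorem, a bounded entire function is constant.
Step 2: f(z) = f(0) = 3 - 7i for all z.
Step 3: |f(w)| = |3 - 7i| = sqrt(9 + 49)
Step 4: = 7.6158

7.6158


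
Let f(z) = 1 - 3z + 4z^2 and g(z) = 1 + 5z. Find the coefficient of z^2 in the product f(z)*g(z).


Step 1: z^2 term in f*g comes from: (1)*(0) + (-3z)*(5z) + (4z^2)*(1)
Step 2: = 0 - 15 + 4
Step 3: = -11

-11


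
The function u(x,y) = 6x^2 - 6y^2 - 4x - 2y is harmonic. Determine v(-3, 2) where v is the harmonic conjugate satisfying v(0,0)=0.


Step 1: v_x = -u_y = 12y + 2
Step 2: v_y = u_x = 12x - 4
Step 3: v = 12xy + 2x - 4y + C
Step 4: v(0,0) = 0 => C = 0
Step 5: v(-3, 2) = -86

-86


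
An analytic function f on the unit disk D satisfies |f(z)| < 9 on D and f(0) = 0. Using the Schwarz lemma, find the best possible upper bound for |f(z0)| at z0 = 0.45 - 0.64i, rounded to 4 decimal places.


Step 1: g = f/9 maps D -> D with g(0) = 0, so by the Schwarz lemma |g(z)| <= |z|, i.e. |f(z)| <= 9|z|; this is sharp (f(z) = 9z).
Step 2: |z0|^2 = 0.45^2 + (-0.64)^2 = 0.6121
Step 3: |z0| = sqrt(0.6121) = 0.782368
Step 4: Best bound = 9 * |z0| = 9 * 0.782368 = 7.0413

7.0413


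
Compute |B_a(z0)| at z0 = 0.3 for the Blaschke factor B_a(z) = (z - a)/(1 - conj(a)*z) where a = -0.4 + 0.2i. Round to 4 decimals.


Step 1: Numerator z0 - a = 0.3 - (-0.4 + 0.2i) = 0.7 - 0.2i
Step 2: Denominator 1 - conj(a)*z0 = 1 - (-0.4 - 0.2i)*0.3 = 1.12 + 0.06i
Step 3: |z0 - a|^2 = 0.7^2 + (-0.2)^2 = 0.53; |1 - conj(a)*z0|^2 = 1.12^2 + 0.06^2 = 1.258
Step 4: |B_a(0.3)| = sqrt(0.53 / 1.258) = sqrt(0.421304)
Step 5: = 0.6491

0.6491


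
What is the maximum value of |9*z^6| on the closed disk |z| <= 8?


Step 1: On |z| = 8, |f(z)| = 9 * |z|^6 = 9 * 8^6
Step 2: By maximum modulus principle, maximum is on boundary.
Step 3: Maximum = 9 * 262144 = 2359296

2359296


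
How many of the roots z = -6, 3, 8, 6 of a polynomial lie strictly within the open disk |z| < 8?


Step 1: Check each root:
  z = -6: |-6| = 6 < 8
  z = 3: |3| = 3 < 8
  z = 8: |8| = 8 >= 8
  z = 6: |6| = 6 < 8
Step 2: Count = 3

3


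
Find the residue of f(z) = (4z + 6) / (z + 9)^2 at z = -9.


Step 1: Pole of order 2 at z = -9
Step 2: Res = lim d/dz [(z + 9)^2 * f(z)] as z -> -9
Step 3: (z + 9)^2 * f(z) = 4z + 6
Step 4: d/dz[4z + 6] = 4

4


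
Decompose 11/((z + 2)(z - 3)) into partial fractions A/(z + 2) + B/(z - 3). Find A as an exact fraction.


Step 1: Multiply both sides by (z + 2) and set z = -2
Step 2: A = 11 / (-2 - 3)
Step 3: A = 11 / (-5)
Step 4: A = -11/5

-11/5


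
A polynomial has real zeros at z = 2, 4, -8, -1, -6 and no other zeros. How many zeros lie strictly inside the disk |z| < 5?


Step 1: Check each root:
  z = 2: |2| = 2 < 5
  z = 4: |4| = 4 < 5
  z = -8: |-8| = 8 >= 5
  z = -1: |-1| = 1 < 5
  z = -6: |-6| = 6 >= 5
Step 2: Count = 3

3


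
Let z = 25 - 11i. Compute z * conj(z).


Step 1: conj(z) = 25 + 11i
Step 2: z * conj(z) = 25^2 + (-11)^2
Step 3: = 625 + 121 = 746

746


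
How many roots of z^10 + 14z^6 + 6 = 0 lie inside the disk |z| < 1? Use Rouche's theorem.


Step 1: On |z| = 1 the three terms have sizes |z^10| = 1^10 = 1, |14z^6| = 14*1^6 = 14, |6| = 6
Step 2: The dominant term is g(z) = 14z^6; let h(z) = z^10 + 6 so f = g + h
Step 3: On |z| = 1: |g| = 14 and |h| <= 1 + 6 = 7
Step 4: Since 14 > 7, |h| < |g| on |z| = 1, so by Rouche f has the same number of zeros as g inside |z| < 1
Step 5: g(z) = 14z^6 has 6 zeros (at the origin, multiplicity 6) inside |z| < 1. Answer = 6

6


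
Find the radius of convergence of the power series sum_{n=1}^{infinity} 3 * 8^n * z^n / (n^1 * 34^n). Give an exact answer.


Step 1: General term a_n = 3 * 8^n / (n^1 * 34^n)
Step 2: By the root test, |a_n|^(1/n) = 3^(1/n) * 8 / (n^(1/n) * 34) -> 8/34 as n -> infinity (since 3^(1/n) -> 1 and n^(1/n) -> 1)
Step 3: R = 1/lim|a_n|^(1/n) = 34/8 = 17/4

17/4


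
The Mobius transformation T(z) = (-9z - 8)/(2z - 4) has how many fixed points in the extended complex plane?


Step 1: Fixed points satisfy T(z) = z
Step 2: 2z^2 + 5z + 8 = 0
Step 3: Discriminant = 5^2 - 4*2*8 = -39
Step 4: Number of fixed points = 2

2


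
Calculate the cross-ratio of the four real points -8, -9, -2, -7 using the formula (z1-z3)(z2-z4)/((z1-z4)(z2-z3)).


Step 1: (z1-z3)(z2-z4) = (-6) * (-2) = 12
Step 2: (z1-z4)(z2-z3) = (-1) * (-7) = 7
Step 3: Cross-ratio = 12/7 = 12/7

12/7


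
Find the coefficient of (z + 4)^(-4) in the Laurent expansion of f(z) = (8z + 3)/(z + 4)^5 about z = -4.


Step 1: Write the numerator in powers of (z + 4): 8z + 3 = 8(z + 4) + (8*(-4) + 3) = 8(z + 4) - 29
Step 2: Divide by (z + 4)^5: f(z) = -29(z + 4)^(-5) + 8(z + 4)^(-4)
Step 3: This finite sum is the Laurent series of f about z = -4.
Step 4: Coefficient of (z + 4)^(-4) = coefficient of (z + 4) in the re-centred numerator = 8

8


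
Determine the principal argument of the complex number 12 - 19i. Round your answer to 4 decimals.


Step 1: z = 12 - 19i
Step 2: arg(z) = atan2(-19, 12)
Step 3: arg(z) = -1.0075

-1.0075


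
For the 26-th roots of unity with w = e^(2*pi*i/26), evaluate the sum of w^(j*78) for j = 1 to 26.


Step 1: The sum sum_{j=1}^{n} w^(k*j) equals n if n | k, else 0.
Step 2: Here n = 26, k = 78
Step 3: Does n divide k? 26 | 78 -> True
Step 4: Sum = 26

26


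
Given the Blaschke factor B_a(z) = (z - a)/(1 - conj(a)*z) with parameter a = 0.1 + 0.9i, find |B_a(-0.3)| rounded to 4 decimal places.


Step 1: Numerator z0 - a = -0.3 - (0.1 + 0.9i) = -0.4 - 0.9i
Step 2: Denominator 1 - conj(a)*z0 = 1 - (0.1 - 0.9i)*(-0.3) = 1.03 - 0.27i
Step 3: |z0 - a|^2 = (-0.4)^2 + (-0.9)^2 = 0.97; |1 - conj(a)*z0|^2 = 1.03^2 + (-0.27)^2 = 1.1338
Step 4: |B_a(-0.3)| = sqrt(0.97 / 1.1338) = sqrt(0.85553)
Step 5: = 0.9249

0.9249


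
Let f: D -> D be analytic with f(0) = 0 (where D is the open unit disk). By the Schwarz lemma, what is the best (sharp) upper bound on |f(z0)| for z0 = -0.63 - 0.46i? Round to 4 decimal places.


Step 1: Schwarz lemma: if f: D -> D is analytic with f(0) = 0, then |f(z)| <= |z| for all z in D, and this is sharp (f(z) = z).
Step 2: |z0|^2 = (-0.63)^2 + (-0.46)^2 = 0.6085
Step 3: |z0| = sqrt(0.6085) = 0.780064
Step 4: Best bound = |z0| = 0.7801

0.7801


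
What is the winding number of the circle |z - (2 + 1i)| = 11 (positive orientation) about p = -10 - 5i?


Step 1: Center c = (2, 1), radius = 11
Step 2: |p - c|^2 = (-12)^2 + (-6)^2 = 180
Step 3: r^2 = 121
Step 4: |p-c| > r so winding number = 0

0


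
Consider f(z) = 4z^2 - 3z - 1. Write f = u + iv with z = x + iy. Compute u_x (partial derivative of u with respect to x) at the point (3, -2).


Step 1: f(z) = 4(x+iy)^2 - 3(x+iy) - 1
Step 2: u = 4(x^2 - y^2) - 3x - 1
Step 3: u_x = 8x - 3
Step 4: At (3, -2): u_x = 24 - 3 = 21

21


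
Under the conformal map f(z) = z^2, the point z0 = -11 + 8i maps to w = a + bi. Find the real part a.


Step 1: z0 = -11 + 8i
Step 2: z0^2 = (-11)^2 - 8^2 - 176i
Step 3: real part = 121 - 64 = 57

57


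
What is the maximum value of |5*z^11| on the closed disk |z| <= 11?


Step 1: On |z| = 11, |f(z)| = 5 * |z|^11 = 5 * 11^11
Step 2: By maximum modulus principle, maximum is on boundary.
Step 3: Maximum = 5 * 285311670611 = 1426558353055

1426558353055


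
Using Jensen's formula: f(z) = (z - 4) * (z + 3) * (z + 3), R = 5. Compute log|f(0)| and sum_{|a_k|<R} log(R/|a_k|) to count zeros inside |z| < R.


Jensen's formula: (1/2pi)*integral log|f(Re^it)|dt = log|f(0)| + sum_{|a_k|<R} log(R/|a_k|)
Step 1: f(0) = (-4) * 3 * 3 = -36
Step 2: log|f(0)| = log|4| + log|-3| + log|-3| = 3.5835
Step 3: Zeros inside |z| < 5: 4, -3, -3
Step 4: Jensen sum = log(5/4) + log(5/3) + log(5/3) = 1.2448
Step 5: n(R) = number of terms in the Jensen sum = count of zeros inside |z| < 5 = 3

3


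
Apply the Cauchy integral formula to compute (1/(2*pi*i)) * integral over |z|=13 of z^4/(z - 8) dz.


Step 1: f(z) = z^4, a = 8 is inside |z| = 13
Step 2: By Cauchy integral formula: (1/(2pi*i)) * integral = f(a)
Step 3: f(8) = 8^4 = 4096

4096


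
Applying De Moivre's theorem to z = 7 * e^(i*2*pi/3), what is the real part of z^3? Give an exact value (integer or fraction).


Step 1: By De Moivre's theorem, z^3 = 7^3 * e^(i*3*2*pi/3) = 343 * (cos(2*pi) + i*sin(2*pi))
Step 2: |z|^3 = 7^3 = 343
Step 3: Reduce the angle mod 2*pi: 2*pi - 2*pi = 0
Step 4: cos(0) = 1
Step 5: Re(z^3) = 343 * 1 = 343

343


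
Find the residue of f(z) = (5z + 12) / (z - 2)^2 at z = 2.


Step 1: Pole of order 2 at z = 2
Step 2: Res = lim d/dz [(z - 2)^2 * f(z)] as z -> 2
Step 3: (z - 2)^2 * f(z) = 5z + 12
Step 4: d/dz[5z + 12] = 5

5


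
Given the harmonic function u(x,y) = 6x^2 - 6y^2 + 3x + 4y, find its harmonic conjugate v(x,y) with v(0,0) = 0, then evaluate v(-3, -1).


Step 1: v_x = -u_y = 12y - 4
Step 2: v_y = u_x = 12x + 3
Step 3: v = 12xy - 4x + 3y + C
Step 4: v(0,0) = 0 => C = 0
Step 5: v(-3, -1) = 45

45


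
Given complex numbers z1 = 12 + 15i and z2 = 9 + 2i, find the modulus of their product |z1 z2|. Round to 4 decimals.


Step 1: |z1| = sqrt(12^2 + 15^2) = sqrt(369)
Step 2: |z2| = sqrt(9^2 + 2^2) = sqrt(85)
Step 3: |z1*z2| = |z1|*|z2| = sqrt(369) * sqrt(85) = sqrt(369 * 85) = sqrt(31365)
Step 4: = 177.1017

177.1017


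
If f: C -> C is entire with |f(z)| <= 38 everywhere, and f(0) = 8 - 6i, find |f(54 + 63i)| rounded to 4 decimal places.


Step 1: By Liouville's theorem, a bounded entire function is constant.
Step 2: f(z) = f(0) = 8 - 6i for all z.
Step 3: |f(w)| = |8 - 6i| = sqrt(64 + 36)
Step 4: = 10.0

10.0


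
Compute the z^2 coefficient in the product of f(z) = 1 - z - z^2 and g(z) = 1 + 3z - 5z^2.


Step 1: z^2 term in f*g comes from: (1)*(-5z^2) + (-z)*(3z) + (-z^2)*(1)
Step 2: = -5 - 3 - 1
Step 3: = -9

-9


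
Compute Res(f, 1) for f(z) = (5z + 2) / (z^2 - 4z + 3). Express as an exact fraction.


Step 1: Q(z) = z^2 - 4z + 3 = (z - 1)(z - 3)
Step 2: Q'(z) = 2z - 4
Step 3: Q'(1) = -2, P(1) = 7
Step 4: Res = P(1)/Q'(1) = 7/(-2) = -7/2

-7/2


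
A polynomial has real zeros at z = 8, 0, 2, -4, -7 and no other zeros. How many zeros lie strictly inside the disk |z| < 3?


Step 1: Check each root:
  z = 8: |8| = 8 >= 3
  z = 0: |0| = 0 < 3
  z = 2: |2| = 2 < 3
  z = -4: |-4| = 4 >= 3
  z = -7: |-7| = 7 >= 3
Step 2: Count = 2

2


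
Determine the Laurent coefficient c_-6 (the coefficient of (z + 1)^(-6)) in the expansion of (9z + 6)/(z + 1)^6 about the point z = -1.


Step 1: Write the numerator in powers of (z + 1): 9z + 6 = 9(z + 1) + (9*(-1) + 6) = 9(z + 1) - 3
Step 2: Divide by (z + 1)^6: f(z) = -3(z + 1)^(-6) + 9(z + 1)^(-5)
Step 3: This finite sum is the Laurent series of f about z = -1.
Step 4: Coefficient of (z + 1)^(-6) = 9*(-1) + 6 = -3

-3


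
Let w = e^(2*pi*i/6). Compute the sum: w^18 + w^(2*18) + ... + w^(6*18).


Step 1: The sum sum_{j=1}^{n} w^(k*j) equals n if n | k, else 0.
Step 2: Here n = 6, k = 18
Step 3: Does n divide k? 6 | 18 -> True
Step 4: Sum = 6

6


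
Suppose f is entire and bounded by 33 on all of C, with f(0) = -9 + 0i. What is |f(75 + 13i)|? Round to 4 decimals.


Step 1: By Liouville's theorem, a bounded entire function is constant.
Step 2: f(z) = f(0) = -9 + 0i for all z.
Step 3: |f(w)| = |-9 + 0i| = sqrt(81 + 0)
Step 4: = 9.0

9.0


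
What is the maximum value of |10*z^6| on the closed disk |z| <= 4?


Step 1: On |z| = 4, |f(z)| = 10 * |z|^6 = 10 * 4^6
Step 2: By maximum modulus principle, maximum is on boundary.
Step 3: Maximum = 10 * 4096 = 40960

40960


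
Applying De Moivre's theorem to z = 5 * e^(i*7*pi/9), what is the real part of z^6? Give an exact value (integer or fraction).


Step 1: By De Moivre's theorem, z^6 = 5^6 * e^(i*6*7*pi/9) = 15625 * (cos(14*pi/3) + i*sin(14*pi/3))
Step 2: |z|^6 = 5^6 = 15625
Step 3: Reduce the angle mod 2*pi: 14*pi/3 - 4*pi = 2*pi/3
Step 4: cos(2*pi/3) = -1/2
Step 5: Re(z^6) = 15625 * (-1/2) = -15625/2

-15625/2


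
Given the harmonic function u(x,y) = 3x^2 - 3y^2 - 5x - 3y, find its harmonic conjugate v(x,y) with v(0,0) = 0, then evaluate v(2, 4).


Step 1: v_x = -u_y = 6y + 3
Step 2: v_y = u_x = 6x - 5
Step 3: v = 6xy + 3x - 5y + C
Step 4: v(0,0) = 0 => C = 0
Step 5: v(2, 4) = 34

34


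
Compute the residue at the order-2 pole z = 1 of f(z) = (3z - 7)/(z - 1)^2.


Step 1: Pole of order 2 at z = 1
Step 2: Res = lim d/dz [(z - 1)^2 * f(z)] as z -> 1
Step 3: (z - 1)^2 * f(z) = 3z - 7
Step 4: d/dz[3z - 7] = 3

3


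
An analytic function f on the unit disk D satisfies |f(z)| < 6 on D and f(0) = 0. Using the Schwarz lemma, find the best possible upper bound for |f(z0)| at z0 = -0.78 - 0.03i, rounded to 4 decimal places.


Step 1: g = f/6 maps D -> D with g(0) = 0, so by the Schwarz lemma |g(z)| <= |z|, i.e. |f(z)| <= 6|z|; this is sharp (f(z) = 6z).
Step 2: |z0|^2 = (-0.78)^2 + (-0.03)^2 = 0.6093
Step 3: |z0| = sqrt(0.6093) = 0.780577
Step 4: Best bound = 6 * |z0| = 6 * 0.780577 = 4.6835

4.6835


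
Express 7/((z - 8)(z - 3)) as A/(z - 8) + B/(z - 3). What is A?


Step 1: Multiply both sides by (z - 8) and set z = 8
Step 2: A = 7 / (8 - 3)
Step 3: A = 7 / 5
Step 4: A = 7/5

7/5


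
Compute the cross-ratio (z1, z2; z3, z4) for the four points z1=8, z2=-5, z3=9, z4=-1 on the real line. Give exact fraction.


Step 1: (z1-z3)(z2-z4) = (-1) * (-4) = 4
Step 2: (z1-z4)(z2-z3) = 9 * (-14) = -126
Step 3: Cross-ratio = -4/126 = -2/63

-2/63


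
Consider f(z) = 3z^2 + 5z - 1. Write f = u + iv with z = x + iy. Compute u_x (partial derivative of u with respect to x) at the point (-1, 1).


Step 1: f(z) = 3(x+iy)^2 + 5(x+iy) - 1
Step 2: u = 3(x^2 - y^2) + 5x - 1
Step 3: u_x = 6x + 5
Step 4: At (-1, 1): u_x = -6 + 5 = -1

-1


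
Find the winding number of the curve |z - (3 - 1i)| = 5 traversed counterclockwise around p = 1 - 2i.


Step 1: Center c = (3, -1), radius = 5
Step 2: |p - c|^2 = (-2)^2 + (-1)^2 = 5
Step 3: r^2 = 25
Step 4: |p-c| < r so winding number = 1

1


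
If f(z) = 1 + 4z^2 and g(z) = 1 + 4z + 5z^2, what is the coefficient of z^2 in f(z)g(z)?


Step 1: z^2 term in f*g comes from: (1)*(5z^2) + (0)*(4z) + (4z^2)*(1)
Step 2: = 5 + 0 + 4
Step 3: = 9

9


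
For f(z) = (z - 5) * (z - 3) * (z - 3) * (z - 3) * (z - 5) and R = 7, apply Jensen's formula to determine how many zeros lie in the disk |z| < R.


Jensen's formula: (1/2pi)*integral log|f(Re^it)|dt = log|f(0)| + sum_{|a_k|<R} log(R/|a_k|)
Step 1: f(0) = (-5) * (-3) * (-3) * (-3) * (-5) = -675
Step 2: log|f(0)| = log|5| + log|3| + log|3| + log|3| + log|5| = 6.5147
Step 3: Zeros inside |z| < 7: 5, 3, 3, 3, 5
Step 4: Jensen sum = log(7/5) + log(7/3) + log(7/3) + log(7/3) + log(7/5) = 3.2148
Step 5: n(R) = number of terms in the Jensen sum = count of zeros inside |z| < 7 = 5

5


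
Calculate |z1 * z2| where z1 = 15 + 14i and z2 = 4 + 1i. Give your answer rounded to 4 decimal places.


Step 1: |z1| = sqrt(15^2 + 14^2) = sqrt(421)
Step 2: |z2| = sqrt(4^2 + 1^2) = sqrt(17)
Step 3: |z1*z2| = |z1|*|z2| = sqrt(421) * sqrt(17) = sqrt(421 * 17) = sqrt(7157)
Step 4: = 84.5991

84.5991


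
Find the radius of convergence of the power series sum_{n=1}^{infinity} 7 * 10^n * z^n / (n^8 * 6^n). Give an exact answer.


Step 1: General term a_n = 7 * 10^n / (n^8 * 6^n)
Step 2: By the root test, |a_n|^(1/n) = 7^(1/n) * 10 / (n^(8/n) * 6) -> 10/6 as n -> infinity (since 7^(1/n) -> 1 and n^(8/n) -> 1)
Step 3: R = 1/lim|a_n|^(1/n) = 6/10 = 3/5

3/5


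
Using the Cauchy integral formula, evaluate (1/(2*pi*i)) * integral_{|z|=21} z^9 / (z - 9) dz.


Step 1: f(z) = z^9, a = 9 is inside |z| = 21
Step 2: By Cauchy integral formula: (1/(2pi*i)) * integral = f(a)
Step 3: f(9) = 9^9 = 387420489

387420489


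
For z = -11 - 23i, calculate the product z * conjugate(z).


Step 1: conj(z) = -11 + 23i
Step 2: z * conj(z) = (-11)^2 + (-23)^2
Step 3: = 121 + 529 = 650

650


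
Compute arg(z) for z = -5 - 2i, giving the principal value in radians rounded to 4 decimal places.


Step 1: z = -5 - 2i
Step 2: arg(z) = atan2(-2, -5)
Step 3: arg(z) = -2.7611

-2.7611


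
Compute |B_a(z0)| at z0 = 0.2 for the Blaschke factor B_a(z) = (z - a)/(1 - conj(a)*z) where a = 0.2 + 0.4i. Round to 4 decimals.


Step 1: Numerator z0 - a = 0.2 - (0.2 + 0.4i) = 0 - 0.4i
Step 2: Denominator 1 - conj(a)*z0 = 1 - (0.2 - 0.4i)*0.2 = 0.96 + 0.08i
Step 3: |z0 - a|^2 = 0^2 + (-0.4)^2 = 0.16; |1 - conj(a)*z0|^2 = 0.96^2 + 0.08^2 = 0.928
Step 4: |B_a(0.2)| = sqrt(0.16 / 0.928) = sqrt(0.172414)
Step 5: = 0.4152

0.4152


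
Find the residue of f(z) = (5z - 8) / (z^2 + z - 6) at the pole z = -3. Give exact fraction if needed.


Step 1: Q(z) = z^2 + z - 6 = (z + 3)(z - 2)
Step 2: Q'(z) = 2z + 1
Step 3: Q'(-3) = -5, P(-3) = -23
Step 4: Res = P(-3)/Q'(-3) = -23/(-5) = 23/5

23/5


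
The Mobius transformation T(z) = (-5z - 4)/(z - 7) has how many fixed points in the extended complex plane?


Step 1: Fixed points satisfy T(z) = z
Step 2: z^2 - 2z + 4 = 0
Step 3: Discriminant = (-2)^2 - 4*1*4 = -12
Step 4: Number of fixed points = 2

2


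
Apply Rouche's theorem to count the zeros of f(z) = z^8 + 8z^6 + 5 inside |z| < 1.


Step 1: On |z| = 1 the three terms have sizes |z^8| = 1^8 = 1, |8z^6| = 8*1^6 = 8, |5| = 5
Step 2: The dominant term is g(z) = 8z^6; let h(z) = z^8 + 5 so f = g + h
Step 3: On |z| = 1: |g| = 8 and |h| <= 1 + 5 = 6
Step 4: Since 8 > 6, |h| < |g| on |z| = 1, so by Rouche f has the same number of zeros as g inside |z| < 1
Step 5: g(z) = 8z^6 has 6 zeros (at the origin, multiplicity 6) inside |z| < 1. Answer = 6

6


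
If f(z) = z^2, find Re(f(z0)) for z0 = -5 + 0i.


Step 1: z0 = -5 + 0i
Step 2: z0^2 = (-5)^2 - 0^2 + 0i
Step 3: real part = 25 - 0 = 25

25


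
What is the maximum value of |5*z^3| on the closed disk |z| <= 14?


Step 1: On |z| = 14, |f(z)| = 5 * |z|^3 = 5 * 14^3
Step 2: By maximum modulus principle, maximum is on boundary.
Step 3: Maximum = 5 * 2744 = 13720

13720


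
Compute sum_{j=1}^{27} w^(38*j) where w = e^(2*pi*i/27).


Step 1: The sum sum_{j=1}^{n} w^(k*j) equals n if n | k, else 0.
Step 2: Here n = 27, k = 38
Step 3: Does n divide k? 27 | 38 -> False
Step 4: Sum = 0

0


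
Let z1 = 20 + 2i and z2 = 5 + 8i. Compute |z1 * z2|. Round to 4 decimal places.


Step 1: |z1| = sqrt(20^2 + 2^2) = sqrt(404)
Step 2: |z2| = sqrt(5^2 + 8^2) = sqrt(89)
Step 3: |z1*z2| = |z1|*|z2| = sqrt(404) * sqrt(89) = sqrt(404 * 89) = sqrt(35956)
Step 4: = 189.6207

189.6207


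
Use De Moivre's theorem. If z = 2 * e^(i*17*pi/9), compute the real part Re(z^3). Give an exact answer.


Step 1: By De Moivre's theorem, z^3 = 2^3 * e^(i*3*17*pi/9) = 8 * (cos(17*pi/3) + i*sin(17*pi/3))
Step 2: |z|^3 = 2^3 = 8
Step 3: Reduce the angle mod 2*pi: 17*pi/3 - 4*pi = 5*pi/3
Step 4: cos(5*pi/3) = 1/2
Step 5: Re(z^3) = 8 * 1/2 = 4

4


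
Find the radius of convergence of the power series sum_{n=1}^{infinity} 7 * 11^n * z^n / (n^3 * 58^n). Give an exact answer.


Step 1: General term a_n = 7 * 11^n / (n^3 * 58^n)
Step 2: By the root test, |a_n|^(1/n) = 7^(1/n) * 11 / (n^(3/n) * 58) -> 11/58 as n -> infinity (since 7^(1/n) -> 1 and n^(3/n) -> 1)
Step 3: R = 1/lim|a_n|^(1/n) = 58/11

58/11


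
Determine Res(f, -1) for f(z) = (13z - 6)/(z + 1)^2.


Step 1: Pole of order 2 at z = -1
Step 2: Res = lim d/dz [(z + 1)^2 * f(z)] as z -> -1
Step 3: (z + 1)^2 * f(z) = 13z - 6
Step 4: d/dz[13z - 6] = 13

13


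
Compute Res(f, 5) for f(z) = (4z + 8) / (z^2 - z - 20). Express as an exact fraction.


Step 1: Q(z) = z^2 - z - 20 = (z - 5)(z + 4)
Step 2: Q'(z) = 2z - 1
Step 3: Q'(5) = 9, P(5) = 28
Step 4: Res = P(5)/Q'(5) = 28/9 = 28/9

28/9
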